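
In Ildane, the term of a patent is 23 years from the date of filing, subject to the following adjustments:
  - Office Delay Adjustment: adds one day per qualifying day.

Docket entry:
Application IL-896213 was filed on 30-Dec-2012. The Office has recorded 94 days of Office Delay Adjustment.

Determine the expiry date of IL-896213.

2036-04-02

Base term: filing date + 23 years → 30 December 2035.
Office Delay Adjustment: +94 days → 2 April 2036.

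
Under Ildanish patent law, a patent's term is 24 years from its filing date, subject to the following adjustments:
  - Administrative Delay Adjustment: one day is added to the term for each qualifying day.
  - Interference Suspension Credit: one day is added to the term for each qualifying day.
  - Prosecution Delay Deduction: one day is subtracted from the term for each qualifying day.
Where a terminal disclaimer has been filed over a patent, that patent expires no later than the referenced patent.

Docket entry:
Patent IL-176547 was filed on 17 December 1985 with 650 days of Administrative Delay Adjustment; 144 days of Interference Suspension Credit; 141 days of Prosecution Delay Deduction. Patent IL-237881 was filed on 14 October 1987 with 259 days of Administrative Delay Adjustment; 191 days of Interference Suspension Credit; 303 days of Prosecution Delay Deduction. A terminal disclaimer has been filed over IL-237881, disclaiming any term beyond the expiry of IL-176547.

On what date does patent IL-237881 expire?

2011-10-01

Natural term of IL-237881:
  Base: filing + 24 years → 14 October 2011.
  Administrative Delay Adjustment: +259 days → 29 June 2012.
  Interference Suspension Credit: +191 days → 6 January 2013.
  Prosecution Delay Deduction: −303 days → 9 March 2012.
Expiry of referenced patent IL-176547:
  Base: filing + 24 years → 17 December 2009.
  Administrative Delay Adjustment: +650 days → 28 September 2011.
  Interference Suspension Credit: +144 days → 19 February 2012.
  Prosecution Delay Deduction: −141 days → 1 October 2011.
Terminal disclaimer: IL-237881 expires on the earlier of 9 March 2012 and 1 October 2011.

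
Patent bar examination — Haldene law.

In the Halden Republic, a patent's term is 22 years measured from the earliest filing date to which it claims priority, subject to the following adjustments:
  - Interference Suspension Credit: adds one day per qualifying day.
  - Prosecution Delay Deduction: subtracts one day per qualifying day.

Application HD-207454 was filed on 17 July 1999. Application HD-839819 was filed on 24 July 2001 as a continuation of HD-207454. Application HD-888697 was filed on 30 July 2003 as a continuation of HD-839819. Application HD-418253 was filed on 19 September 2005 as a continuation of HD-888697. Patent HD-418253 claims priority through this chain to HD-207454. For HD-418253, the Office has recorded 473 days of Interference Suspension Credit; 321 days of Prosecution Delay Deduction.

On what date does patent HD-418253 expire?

Earliest priority filing: 17 July 1999.
Base term: 17 July 1999 + 22 years → 17 July 2021.
Interference Suspension Credit: +473 days → 2 November 2022.
Prosecution Delay Deduction: −321 days → 16 December 2021.

December 16, 2021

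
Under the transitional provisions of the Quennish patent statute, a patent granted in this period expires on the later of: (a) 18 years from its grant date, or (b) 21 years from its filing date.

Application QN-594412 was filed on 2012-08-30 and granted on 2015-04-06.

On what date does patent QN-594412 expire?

2033-08-30

(a) grant + 18 years → 6 April 2033.
(b) filing + 21 years → 30 August 2033.
Later of the two: 30 August 2033.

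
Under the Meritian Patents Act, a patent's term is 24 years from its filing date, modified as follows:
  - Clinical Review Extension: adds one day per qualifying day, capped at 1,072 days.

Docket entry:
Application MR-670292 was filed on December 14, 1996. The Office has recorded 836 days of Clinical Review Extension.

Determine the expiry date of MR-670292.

2023-03-30

Base term: filing date + 24 years → 14 December 2020.
Clinical Review Extension: 836 days (within the 1072-day cap) → +836 days → 30 March 2023.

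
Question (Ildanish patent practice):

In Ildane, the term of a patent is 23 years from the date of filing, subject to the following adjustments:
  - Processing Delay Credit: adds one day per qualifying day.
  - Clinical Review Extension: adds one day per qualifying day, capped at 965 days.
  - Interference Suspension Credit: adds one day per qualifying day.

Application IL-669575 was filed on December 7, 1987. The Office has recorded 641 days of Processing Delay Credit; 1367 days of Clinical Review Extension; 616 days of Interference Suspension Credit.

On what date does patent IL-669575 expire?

2017-01-06

Base term: filing date + 23 years → 7 December 2010.
Processing Delay Credit: +641 days → 8 September 2012.
Clinical Review Extension: 1367 days claimed exceeds the 965-day cap, so +965 days → 1 May 2015.
Interference Suspension Credit: +616 days → 6 January 2017.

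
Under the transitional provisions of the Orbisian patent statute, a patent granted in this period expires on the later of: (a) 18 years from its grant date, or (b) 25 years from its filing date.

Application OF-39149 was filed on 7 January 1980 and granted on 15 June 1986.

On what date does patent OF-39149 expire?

(a) grant + 18 years → 15 June 2004.
(b) filing + 25 years → 7 January 2005.
Later of the two: 7 January 2005.

2005-01-07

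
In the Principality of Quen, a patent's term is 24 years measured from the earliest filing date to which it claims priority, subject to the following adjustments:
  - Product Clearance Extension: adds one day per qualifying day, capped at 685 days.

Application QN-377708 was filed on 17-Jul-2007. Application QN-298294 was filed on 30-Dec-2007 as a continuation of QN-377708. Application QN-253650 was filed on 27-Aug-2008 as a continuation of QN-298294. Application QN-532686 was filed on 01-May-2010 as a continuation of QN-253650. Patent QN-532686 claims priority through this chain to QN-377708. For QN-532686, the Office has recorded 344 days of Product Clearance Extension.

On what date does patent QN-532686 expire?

2032-06-25

Earliest priority filing: 17 July 2007.
Base term: 17 July 2007 + 24 years → 17 July 2031.
Product Clearance Extension: 344 days (within the 685-day cap) → +344 days → 25 June 2032.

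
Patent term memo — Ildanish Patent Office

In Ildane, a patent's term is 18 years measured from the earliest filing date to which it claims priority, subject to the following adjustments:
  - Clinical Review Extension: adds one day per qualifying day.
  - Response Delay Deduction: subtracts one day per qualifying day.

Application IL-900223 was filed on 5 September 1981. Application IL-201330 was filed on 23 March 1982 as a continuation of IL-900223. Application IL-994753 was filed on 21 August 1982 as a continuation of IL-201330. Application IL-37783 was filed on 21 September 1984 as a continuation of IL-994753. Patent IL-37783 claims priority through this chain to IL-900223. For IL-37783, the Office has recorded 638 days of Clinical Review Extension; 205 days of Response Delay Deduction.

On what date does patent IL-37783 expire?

Earliest priority filing: 5 September 1981.
Base term: 5 September 1981 + 18 years → 5 September 1999.
Clinical Review Extension: +638 days → 4 June 2001.
Response Delay Deduction: −205 days → 11 November 2000.

November 11, 2000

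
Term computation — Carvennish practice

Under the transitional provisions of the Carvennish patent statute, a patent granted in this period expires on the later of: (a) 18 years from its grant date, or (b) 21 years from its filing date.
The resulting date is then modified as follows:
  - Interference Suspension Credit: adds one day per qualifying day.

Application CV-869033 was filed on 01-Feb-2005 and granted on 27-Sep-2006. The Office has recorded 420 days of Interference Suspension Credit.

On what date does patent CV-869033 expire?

March 28, 2027

(a) grant + 18 years → 27 September 2024.
(b) filing + 21 years → 1 February 2026.
Later of the two: 1 February 2026.
Interference Suspension Credit: +420 days → 28 March 2027.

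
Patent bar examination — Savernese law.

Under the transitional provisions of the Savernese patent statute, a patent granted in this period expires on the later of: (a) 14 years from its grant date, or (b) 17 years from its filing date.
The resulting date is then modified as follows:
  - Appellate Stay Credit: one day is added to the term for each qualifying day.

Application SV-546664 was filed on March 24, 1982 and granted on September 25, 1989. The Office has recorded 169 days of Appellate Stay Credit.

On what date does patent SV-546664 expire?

2004-03-12

(a) grant + 14 years → 25 September 2003.
(b) filing + 17 years → 24 March 1999.
Later of the two: 25 September 2003.
Appellate Stay Credit: +169 days → 12 March 2004.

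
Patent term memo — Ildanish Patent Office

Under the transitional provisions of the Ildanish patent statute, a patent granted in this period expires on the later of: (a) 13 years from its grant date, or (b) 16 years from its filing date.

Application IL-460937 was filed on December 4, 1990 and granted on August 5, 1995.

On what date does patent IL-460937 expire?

(a) grant + 13 years → 5 August 2008.
(b) filing + 16 years → 4 December 2006.
Later of the two: 5 August 2008.

2008-08-05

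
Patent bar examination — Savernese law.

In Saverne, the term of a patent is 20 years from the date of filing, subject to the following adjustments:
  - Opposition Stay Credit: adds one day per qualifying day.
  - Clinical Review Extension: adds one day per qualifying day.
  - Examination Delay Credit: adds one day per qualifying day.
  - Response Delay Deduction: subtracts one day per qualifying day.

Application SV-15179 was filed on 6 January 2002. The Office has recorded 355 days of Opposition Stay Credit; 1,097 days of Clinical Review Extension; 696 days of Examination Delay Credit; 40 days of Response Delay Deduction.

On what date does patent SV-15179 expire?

October 15, 2027

Base term: filing date + 20 years → 6 January 2022.
Opposition Stay Credit: +355 days → 27 December 2022.
Clinical Review Extension: +1097 days → 28 December 2025.
Examination Delay Credit: +696 days → 24 November 2027.
Response Delay Deduction: −40 days → 15 October 2027.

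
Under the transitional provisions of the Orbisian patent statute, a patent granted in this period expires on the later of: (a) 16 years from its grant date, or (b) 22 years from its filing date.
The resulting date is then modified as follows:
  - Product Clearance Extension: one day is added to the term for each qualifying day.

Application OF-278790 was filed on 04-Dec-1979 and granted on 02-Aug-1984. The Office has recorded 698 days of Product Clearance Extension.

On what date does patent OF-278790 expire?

(a) grant + 16 years → 2 August 2000.
(b) filing + 22 years → 4 December 2001.
Later of the two: 4 December 2001.
Product Clearance Extension: +698 days → 2 November 2003.

November 2, 2003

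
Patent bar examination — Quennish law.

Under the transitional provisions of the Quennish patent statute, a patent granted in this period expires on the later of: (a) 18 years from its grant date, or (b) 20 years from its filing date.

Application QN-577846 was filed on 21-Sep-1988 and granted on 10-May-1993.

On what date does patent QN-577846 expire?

May 10, 2011

(a) grant + 18 years → 10 May 2011.
(b) filing + 20 years → 21 September 2008.
Later of the two: 10 May 2011.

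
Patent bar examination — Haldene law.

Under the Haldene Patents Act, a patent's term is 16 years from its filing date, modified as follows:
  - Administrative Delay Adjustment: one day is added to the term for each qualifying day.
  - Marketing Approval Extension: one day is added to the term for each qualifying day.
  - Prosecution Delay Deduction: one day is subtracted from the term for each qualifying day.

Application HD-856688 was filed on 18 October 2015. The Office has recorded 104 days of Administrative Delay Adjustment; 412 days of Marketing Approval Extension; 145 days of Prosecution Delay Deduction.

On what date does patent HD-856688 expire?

Base term: filing date + 16 years → 18 October 2031.
Administrative Delay Adjustment: +104 days → 30 January 2032.
Marketing Approval Extension: +412 days → 17 March 2033.
Prosecution Delay Deduction: −145 days → 23 October 2032.

October 23, 2032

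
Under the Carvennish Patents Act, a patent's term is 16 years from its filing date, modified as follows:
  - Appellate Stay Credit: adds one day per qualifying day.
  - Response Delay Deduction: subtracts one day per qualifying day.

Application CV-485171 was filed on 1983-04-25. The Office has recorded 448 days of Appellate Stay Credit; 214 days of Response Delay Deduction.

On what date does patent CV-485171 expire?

1999-12-15

Base term: filing date + 16 years → 25 April 1999.
Appellate Stay Credit: +448 days → 16 July 2000.
Response Delay Deduction: −214 days → 15 December 1999.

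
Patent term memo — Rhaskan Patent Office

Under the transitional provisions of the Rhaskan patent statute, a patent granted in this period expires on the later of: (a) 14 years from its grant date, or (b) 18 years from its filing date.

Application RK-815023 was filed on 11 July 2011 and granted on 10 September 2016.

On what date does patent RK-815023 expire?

September 10, 2030

(a) grant + 14 years → 10 September 2030.
(b) filing + 18 years → 11 July 2029.
Later of the two: 10 September 2030.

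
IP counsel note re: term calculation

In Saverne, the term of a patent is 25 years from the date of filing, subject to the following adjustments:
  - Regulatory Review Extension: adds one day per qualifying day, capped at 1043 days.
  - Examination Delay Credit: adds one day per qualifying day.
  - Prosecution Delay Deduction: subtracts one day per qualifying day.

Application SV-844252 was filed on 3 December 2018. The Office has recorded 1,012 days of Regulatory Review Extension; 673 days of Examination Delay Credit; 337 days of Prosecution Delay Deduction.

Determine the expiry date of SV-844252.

Base term: filing date + 25 years → 3 December 2043.
Regulatory Review Extension: 1012 days (within the 1043-day cap) → +1012 days → 10 September 2046.
Examination Delay Credit: +673 days → 14 July 2048.
Prosecution Delay Deduction: −337 days → 12 August 2047.

2047-08-12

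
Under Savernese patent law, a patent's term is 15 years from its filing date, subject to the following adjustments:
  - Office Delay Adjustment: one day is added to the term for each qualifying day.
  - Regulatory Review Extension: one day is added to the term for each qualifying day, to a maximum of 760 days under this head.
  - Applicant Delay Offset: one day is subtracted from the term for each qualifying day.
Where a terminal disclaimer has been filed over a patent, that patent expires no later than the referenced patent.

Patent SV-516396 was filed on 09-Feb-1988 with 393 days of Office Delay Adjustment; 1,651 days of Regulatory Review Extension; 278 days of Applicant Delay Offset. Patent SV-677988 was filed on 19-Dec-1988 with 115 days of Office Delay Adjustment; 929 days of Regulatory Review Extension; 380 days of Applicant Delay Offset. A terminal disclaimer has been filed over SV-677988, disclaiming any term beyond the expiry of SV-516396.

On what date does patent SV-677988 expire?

Natural term of SV-677988:
  Base: filing + 15 years → 19 December 2003.
  Office Delay Adjustment: +115 days → 12 April 2004.
  Regulatory Review Extension: 929 days claimed exceeds the 760-day cap, so +760 days → 12 May 2006.
  Applicant Delay Offset: −380 days → 27 April 2005.
Expiry of referenced patent SV-516396:
  Base: filing + 15 years → 9 February 2003.
  Office Delay Adjustment: +393 days → 8 March 2004.
  Regulatory Review Extension: 1651 days claimed exceeds the 760-day cap, so +760 days → 7 April 2006.
  Applicant Delay Offset: −278 days → 3 July 2005.
Terminal disclaimer: SV-677988 expires on the earlier of 27 April 2005 and 3 July 2005.

April 27, 2005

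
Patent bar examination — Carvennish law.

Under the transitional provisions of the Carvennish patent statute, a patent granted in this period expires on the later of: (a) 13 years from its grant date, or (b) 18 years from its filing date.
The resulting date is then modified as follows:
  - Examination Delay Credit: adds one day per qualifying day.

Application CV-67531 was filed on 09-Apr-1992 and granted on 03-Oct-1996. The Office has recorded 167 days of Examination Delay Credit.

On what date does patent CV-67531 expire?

(a) grant + 13 years → 3 October 2009.
(b) filing + 18 years → 9 April 2010.
Later of the two: 9 April 2010.
Examination Delay Credit: +167 days → 23 September 2010.

September 23, 2010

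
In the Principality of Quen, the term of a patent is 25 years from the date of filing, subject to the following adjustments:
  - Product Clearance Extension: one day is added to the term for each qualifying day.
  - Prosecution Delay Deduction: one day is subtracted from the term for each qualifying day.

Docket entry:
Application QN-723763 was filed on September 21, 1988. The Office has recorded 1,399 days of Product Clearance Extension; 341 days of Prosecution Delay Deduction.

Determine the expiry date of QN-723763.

2016-08-14

Base term: filing date + 25 years → 21 September 2013.
Product Clearance Extension: +1399 days → 21 July 2017.
Prosecution Delay Deduction: −341 days → 14 August 2016.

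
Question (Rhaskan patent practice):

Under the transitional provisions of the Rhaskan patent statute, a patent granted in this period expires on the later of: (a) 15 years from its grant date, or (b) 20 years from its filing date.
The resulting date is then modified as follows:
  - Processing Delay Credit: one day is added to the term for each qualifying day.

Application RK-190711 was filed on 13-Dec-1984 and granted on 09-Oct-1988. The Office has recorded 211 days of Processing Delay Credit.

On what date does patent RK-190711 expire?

July 12, 2005

(a) grant + 15 years → 9 October 2003.
(b) filing + 20 years → 13 December 2004.
Later of the two: 13 December 2004.
Processing Delay Credit: +211 days → 12 July 2005.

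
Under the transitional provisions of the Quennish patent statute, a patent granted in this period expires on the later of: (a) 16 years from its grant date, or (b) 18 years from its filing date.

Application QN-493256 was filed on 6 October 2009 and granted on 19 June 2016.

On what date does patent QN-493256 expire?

(a) grant + 16 years → 19 June 2032.
(b) filing + 18 years → 6 October 2027.
Later of the two: 19 June 2032.

June 19, 2032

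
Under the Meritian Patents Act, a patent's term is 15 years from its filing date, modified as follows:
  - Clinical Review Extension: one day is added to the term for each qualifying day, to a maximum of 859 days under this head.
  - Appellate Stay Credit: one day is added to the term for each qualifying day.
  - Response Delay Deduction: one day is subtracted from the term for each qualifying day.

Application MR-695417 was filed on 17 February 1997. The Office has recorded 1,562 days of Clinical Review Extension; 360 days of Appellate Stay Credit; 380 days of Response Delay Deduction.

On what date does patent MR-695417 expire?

Base term: filing date + 15 years → 17 February 2012.
Clinical Review Extension: 1562 days claimed exceeds the 859-day cap, so +859 days → 25 June 2014.
Appellate Stay Credit: +360 days → 20 June 2015.
Response Delay Deduction: −380 days → 5 June 2014.

June 5, 2014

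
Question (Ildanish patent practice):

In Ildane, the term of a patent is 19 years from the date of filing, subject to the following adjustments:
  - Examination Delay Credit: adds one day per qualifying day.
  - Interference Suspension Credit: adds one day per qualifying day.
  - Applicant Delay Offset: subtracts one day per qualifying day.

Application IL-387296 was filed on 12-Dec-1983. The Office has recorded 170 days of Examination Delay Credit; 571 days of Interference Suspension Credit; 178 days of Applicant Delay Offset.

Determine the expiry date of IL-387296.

Base term: filing date + 19 years → 12 December 2002.
Examination Delay Credit: +170 days → 31 May 2003.
Interference Suspension Credit: +571 days → 22 December 2004.
Applicant Delay Offset: −178 days → 27 June 2004.

2004-06-27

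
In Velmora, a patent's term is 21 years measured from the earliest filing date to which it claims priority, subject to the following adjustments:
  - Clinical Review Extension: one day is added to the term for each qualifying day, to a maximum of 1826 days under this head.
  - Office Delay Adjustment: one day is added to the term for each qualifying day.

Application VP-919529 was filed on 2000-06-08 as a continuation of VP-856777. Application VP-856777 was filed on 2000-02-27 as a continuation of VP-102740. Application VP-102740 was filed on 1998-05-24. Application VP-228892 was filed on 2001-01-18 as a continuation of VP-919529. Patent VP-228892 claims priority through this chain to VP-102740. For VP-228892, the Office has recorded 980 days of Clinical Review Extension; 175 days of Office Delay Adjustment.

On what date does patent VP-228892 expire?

Earliest priority filing: 24 May 1998.
Base term: 24 May 1998 + 21 years → 24 May 2019.
Clinical Review Extension: 980 days (within the 1826-day cap) → +980 days → 28 January 2022.
Office Delay Adjustment: +175 days → 22 July 2022.

July 22, 2022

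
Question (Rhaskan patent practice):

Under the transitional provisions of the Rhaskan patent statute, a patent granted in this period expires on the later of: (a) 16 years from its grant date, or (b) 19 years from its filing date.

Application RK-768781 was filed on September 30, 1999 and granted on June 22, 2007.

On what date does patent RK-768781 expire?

(a) grant + 16 years → 22 June 2023.
(b) filing + 19 years → 30 September 2018.
Later of the two: 22 June 2023.

June 22, 2023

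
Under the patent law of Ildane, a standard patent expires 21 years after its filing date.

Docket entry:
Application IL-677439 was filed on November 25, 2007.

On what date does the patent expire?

Filing date + 21 years → 25 November 2028.

November 25, 2028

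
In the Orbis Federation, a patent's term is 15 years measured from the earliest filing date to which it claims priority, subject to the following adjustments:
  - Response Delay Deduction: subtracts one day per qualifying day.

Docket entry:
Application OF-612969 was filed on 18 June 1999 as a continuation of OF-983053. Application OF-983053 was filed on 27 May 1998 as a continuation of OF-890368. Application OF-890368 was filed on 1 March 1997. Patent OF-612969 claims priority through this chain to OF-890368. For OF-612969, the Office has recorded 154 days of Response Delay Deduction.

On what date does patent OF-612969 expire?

September 29, 2011

Earliest priority filing: 1 March 1997.
Base term: 1 March 1997 + 15 years → 1 March 2012.
Response Delay Deduction: −154 days → 29 September 2011.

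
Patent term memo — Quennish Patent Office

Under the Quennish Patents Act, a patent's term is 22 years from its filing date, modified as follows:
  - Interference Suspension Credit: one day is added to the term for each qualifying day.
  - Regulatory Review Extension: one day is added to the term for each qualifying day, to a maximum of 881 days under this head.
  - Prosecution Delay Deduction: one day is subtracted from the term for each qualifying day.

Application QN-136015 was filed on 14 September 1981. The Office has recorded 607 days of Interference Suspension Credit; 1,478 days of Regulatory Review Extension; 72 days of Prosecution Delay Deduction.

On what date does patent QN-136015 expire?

2007-07-31

Base term: filing date + 22 years → 14 September 2003.
Interference Suspension Credit: +607 days → 13 May 2005.
Regulatory Review Extension: 1478 days claimed exceeds the 881-day cap, so +881 days → 11 October 2007.
Prosecution Delay Deduction: −72 days → 31 July 2007.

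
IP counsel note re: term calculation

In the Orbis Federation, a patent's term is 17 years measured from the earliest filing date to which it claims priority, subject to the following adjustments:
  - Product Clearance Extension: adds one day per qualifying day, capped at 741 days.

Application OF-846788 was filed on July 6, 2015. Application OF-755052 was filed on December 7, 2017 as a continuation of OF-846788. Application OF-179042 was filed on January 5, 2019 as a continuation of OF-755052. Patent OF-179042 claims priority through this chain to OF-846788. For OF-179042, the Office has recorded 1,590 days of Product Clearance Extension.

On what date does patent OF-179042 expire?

2034-07-17

Earliest priority filing: 6 July 2015.
Base term: 6 July 2015 + 17 years → 6 July 2032.
Product Clearance Extension: 1590 days claimed exceeds the 741-day cap, so +741 days → 17 July 2034.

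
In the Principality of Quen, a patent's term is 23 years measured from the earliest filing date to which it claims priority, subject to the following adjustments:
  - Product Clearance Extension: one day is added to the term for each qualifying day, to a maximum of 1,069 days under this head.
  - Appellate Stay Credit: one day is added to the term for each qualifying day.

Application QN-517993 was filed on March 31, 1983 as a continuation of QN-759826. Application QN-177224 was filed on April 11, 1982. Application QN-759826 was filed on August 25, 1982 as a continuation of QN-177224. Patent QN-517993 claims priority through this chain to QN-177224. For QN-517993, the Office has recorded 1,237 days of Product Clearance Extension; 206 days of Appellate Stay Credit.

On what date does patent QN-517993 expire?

Earliest priority filing: 11 April 1982.
Base term: 11 April 1982 + 23 years → 11 April 2005.
Product Clearance Extension: 1237 days claimed exceeds the 1069-day cap, so +1069 days → 15 March 2008.
Appellate Stay Credit: +206 days → 7 October 2008.

2008-10-07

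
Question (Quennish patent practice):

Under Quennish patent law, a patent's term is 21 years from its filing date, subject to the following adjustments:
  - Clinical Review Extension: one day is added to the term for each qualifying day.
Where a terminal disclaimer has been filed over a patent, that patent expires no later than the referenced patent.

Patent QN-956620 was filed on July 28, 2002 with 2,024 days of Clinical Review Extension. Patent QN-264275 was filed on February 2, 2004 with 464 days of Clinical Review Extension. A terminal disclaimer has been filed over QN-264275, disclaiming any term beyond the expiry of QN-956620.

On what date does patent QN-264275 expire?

Natural term of QN-264275:
  Base: filing + 21 years → 2 February 2025.
  Clinical Review Extension: +464 days → 12 May 2026.
Expiry of referenced patent QN-956620:
  Base: filing + 21 years → 28 July 2023.
  Clinical Review Extension: +2024 days → 10 February 2029.
Terminal disclaimer: QN-264275 expires on the earlier of 12 May 2026 and 10 February 2029.

May 12, 2026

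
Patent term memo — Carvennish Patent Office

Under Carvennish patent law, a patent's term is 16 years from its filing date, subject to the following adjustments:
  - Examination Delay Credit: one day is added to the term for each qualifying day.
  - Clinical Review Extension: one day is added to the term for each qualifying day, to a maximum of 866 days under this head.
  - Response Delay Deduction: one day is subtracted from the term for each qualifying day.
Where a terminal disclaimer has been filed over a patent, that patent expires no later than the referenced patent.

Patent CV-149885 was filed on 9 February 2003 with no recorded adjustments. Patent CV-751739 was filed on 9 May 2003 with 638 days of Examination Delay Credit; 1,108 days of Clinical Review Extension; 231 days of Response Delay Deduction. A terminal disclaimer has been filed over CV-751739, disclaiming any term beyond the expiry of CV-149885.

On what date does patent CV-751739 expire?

February 9, 2019

Natural term of CV-751739:
  Base: filing + 16 years → 9 May 2019.
  Examination Delay Credit: +638 days → 5 February 2021.
  Clinical Review Extension: 1108 days claimed exceeds the 866-day cap, so +866 days → 21 June 2023.
  Response Delay Deduction: −231 days → 2 November 2022.
Expiry of referenced patent CV-149885:
  Base: filing + 16 years → 9 February 2019.
Terminal disclaimer: CV-751739 expires on the earlier of 2 November 2022 and 9 February 2019.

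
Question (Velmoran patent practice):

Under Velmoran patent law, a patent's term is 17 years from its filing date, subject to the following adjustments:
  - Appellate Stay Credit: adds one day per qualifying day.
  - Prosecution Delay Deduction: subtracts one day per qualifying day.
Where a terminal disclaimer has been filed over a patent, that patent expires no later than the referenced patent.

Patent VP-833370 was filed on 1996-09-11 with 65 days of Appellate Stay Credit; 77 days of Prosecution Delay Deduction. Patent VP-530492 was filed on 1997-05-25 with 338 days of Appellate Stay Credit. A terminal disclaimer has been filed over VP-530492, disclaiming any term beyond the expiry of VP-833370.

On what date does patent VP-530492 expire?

August 30, 2013

Natural term of VP-530492:
  Base: filing + 17 years → 25 May 2014.
  Appellate Stay Credit: +338 days → 28 April 2015.
Expiry of referenced patent VP-833370:
  Base: filing + 17 years → 11 September 2013.
  Appellate Stay Credit: +65 days → 15 November 2013.
  Prosecution Delay Deduction: −77 days → 30 August 2013.
Terminal disclaimer: VP-530492 expires on the earlier of 28 April 2015 and 30 August 2013.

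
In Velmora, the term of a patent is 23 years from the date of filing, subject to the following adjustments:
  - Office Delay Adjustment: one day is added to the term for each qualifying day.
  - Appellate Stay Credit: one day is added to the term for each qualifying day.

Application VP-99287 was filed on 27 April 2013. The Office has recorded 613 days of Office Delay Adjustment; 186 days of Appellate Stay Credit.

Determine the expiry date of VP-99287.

Base term: filing date + 23 years → 27 April 2036.
Office Delay Adjustment: +613 days → 31 December 2037.
Appellate Stay Credit: +186 days → 5 July 2038.

July 5, 2038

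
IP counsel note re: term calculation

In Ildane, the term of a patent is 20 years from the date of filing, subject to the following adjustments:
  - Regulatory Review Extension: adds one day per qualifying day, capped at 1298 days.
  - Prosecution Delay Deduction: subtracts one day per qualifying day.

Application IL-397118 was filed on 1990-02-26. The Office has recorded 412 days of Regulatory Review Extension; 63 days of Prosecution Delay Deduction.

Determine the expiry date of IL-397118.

2011-02-10

Base term: filing date + 20 years → 26 February 2010.
Regulatory Review Extension: 412 days (within the 1298-day cap) → +412 days → 14 April 2011.
Prosecution Delay Deduction: −63 days → 10 February 2011.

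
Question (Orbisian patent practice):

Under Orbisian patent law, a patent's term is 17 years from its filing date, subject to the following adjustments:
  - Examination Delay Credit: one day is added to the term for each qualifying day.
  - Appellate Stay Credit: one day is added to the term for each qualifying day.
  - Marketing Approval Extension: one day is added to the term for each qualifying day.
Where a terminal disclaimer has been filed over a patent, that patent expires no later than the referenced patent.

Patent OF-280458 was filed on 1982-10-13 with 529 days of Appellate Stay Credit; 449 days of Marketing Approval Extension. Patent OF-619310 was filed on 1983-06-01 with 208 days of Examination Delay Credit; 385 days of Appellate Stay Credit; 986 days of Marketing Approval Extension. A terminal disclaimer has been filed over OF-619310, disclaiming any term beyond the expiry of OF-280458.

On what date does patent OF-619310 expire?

Natural term of OF-619310:
  Base: filing + 17 years → 1 June 2000.
  Examination Delay Credit: +208 days → 26 December 2000.
  Appellate Stay Credit: +385 days → 15 January 2002.
  Marketing Approval Extension: +986 days → 27 September 2004.
Expiry of referenced patent OF-280458:
  Base: filing + 17 years → 13 October 1999.
  Appellate Stay Credit: +529 days → 25 March 2001.
  Marketing Approval Extension: +449 days → 17 June 2002.
Terminal disclaimer: OF-619310 expires on the earlier of 27 September 2004 and 17 June 2002.

June 17, 2002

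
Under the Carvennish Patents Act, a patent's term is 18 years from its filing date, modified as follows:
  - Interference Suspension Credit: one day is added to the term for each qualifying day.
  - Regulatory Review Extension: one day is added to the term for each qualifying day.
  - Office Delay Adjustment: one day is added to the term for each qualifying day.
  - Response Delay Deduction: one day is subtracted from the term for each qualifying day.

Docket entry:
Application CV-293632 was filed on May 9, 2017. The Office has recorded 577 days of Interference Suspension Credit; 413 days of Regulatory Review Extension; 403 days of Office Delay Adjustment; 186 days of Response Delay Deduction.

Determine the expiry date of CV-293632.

Base term: filing date + 18 years → 9 May 2035.
Interference Suspension Credit: +577 days → 6 December 2036.
Regulatory Review Extension: +413 days → 23 January 2038.
Office Delay Adjustment: +403 days → 2 March 2039.
Response Delay Deduction: −186 days → 28 August 2038.

August 28, 2038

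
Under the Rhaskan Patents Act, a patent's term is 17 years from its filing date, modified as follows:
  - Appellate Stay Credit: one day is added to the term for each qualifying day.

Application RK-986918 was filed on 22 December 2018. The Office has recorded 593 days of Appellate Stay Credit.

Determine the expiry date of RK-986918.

August 6, 2037

Base term: filing date + 17 years → 22 December 2035.
Appellate Stay Credit: +593 days → 6 August 2037.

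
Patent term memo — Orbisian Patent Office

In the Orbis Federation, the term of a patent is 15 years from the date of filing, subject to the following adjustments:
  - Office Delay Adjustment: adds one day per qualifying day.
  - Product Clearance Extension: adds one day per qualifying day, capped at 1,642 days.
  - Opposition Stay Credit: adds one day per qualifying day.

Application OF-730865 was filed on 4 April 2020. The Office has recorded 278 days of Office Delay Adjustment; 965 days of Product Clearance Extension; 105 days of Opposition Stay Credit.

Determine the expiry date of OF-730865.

Base term: filing date + 15 years → 4 April 2035.
Office Delay Adjustment: +278 days → 7 January 2036.
Product Clearance Extension: 965 days (within the 1642-day cap) → +965 days → 29 August 2038.
Opposition Stay Credit: +105 days → 12 December 2038.

2038-12-12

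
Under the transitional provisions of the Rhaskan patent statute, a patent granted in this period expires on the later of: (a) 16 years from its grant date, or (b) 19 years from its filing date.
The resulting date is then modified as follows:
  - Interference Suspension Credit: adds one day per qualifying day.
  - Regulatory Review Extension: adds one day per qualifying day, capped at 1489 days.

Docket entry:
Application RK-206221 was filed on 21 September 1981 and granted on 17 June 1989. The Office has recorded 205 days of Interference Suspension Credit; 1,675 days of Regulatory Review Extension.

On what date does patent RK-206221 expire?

February 5, 2010

(a) grant + 16 years → 17 June 2005.
(b) filing + 19 years → 21 September 2000.
Later of the two: 17 June 2005.
Interference Suspension Credit: +205 days → 8 January 2006.
Regulatory Review Extension: 1675 days claimed exceeds the 1489-day cap, so +1489 days → 5 February 2010.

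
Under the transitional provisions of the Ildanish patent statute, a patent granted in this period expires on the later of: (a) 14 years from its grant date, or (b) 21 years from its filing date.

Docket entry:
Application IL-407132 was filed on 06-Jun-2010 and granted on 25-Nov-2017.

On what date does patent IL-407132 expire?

November 25, 2031

(a) grant + 14 years → 25 November 2031.
(b) filing + 21 years → 6 June 2031.
Later of the two: 25 November 2031.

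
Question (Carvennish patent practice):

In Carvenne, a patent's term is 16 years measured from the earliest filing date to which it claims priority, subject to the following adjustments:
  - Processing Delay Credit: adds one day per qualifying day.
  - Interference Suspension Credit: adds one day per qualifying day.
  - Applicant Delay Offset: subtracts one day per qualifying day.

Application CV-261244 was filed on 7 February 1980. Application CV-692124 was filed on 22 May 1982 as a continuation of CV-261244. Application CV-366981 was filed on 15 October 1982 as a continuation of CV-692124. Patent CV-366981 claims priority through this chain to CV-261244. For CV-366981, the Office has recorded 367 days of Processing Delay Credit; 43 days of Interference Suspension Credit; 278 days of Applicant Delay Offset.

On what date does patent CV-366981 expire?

June 18, 1996

Earliest priority filing: 7 February 1980.
Base term: 7 February 1980 + 16 years → 7 February 1996.
Processing Delay Credit: +367 days → 8 February 1997.
Interference Suspension Credit: +43 days → 23 March 1997.
Applicant Delay Offset: −278 days → 18 June 1996.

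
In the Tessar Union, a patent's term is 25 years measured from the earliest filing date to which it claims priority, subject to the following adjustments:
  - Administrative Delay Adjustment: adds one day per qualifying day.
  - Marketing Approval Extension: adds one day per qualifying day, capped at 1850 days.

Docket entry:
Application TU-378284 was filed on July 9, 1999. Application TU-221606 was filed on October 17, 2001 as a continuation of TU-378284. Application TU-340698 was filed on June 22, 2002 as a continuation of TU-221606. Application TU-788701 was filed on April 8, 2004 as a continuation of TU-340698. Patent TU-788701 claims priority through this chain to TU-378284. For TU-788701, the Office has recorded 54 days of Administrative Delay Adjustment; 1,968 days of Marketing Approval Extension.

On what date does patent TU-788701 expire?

2029-09-25

Earliest priority filing: 9 July 1999.
Base term: 9 July 1999 + 25 years → 9 July 2024.
Administrative Delay Adjustment: +54 days → 1 September 2024.
Marketing Approval Extension: 1968 days claimed exceeds the 1850-day cap, so +1850 days → 25 September 2029.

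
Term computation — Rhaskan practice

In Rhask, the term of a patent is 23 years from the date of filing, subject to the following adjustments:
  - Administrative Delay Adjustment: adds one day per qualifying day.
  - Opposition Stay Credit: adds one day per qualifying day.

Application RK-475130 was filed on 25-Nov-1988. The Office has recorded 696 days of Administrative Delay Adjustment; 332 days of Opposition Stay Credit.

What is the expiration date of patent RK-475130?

Base term: filing date + 23 years → 25 November 2011.
Administrative Delay Adjustment: +696 days → 21 October 2013.
Opposition Stay Credit: +332 days → 18 September 2014.

September 18, 2014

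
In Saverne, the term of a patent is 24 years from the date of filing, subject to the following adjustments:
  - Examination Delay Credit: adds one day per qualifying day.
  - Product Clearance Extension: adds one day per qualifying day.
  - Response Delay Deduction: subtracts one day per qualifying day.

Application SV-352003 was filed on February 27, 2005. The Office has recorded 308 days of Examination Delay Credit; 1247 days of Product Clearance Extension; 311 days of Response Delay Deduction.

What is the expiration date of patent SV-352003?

Base term: filing date + 24 years → 27 February 2029.
Examination Delay Credit: +308 days → 1 January 2030.
Product Clearance Extension: +1247 days → 1 June 2033.
Response Delay Deduction: −311 days → 25 July 2032.

2032-07-25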